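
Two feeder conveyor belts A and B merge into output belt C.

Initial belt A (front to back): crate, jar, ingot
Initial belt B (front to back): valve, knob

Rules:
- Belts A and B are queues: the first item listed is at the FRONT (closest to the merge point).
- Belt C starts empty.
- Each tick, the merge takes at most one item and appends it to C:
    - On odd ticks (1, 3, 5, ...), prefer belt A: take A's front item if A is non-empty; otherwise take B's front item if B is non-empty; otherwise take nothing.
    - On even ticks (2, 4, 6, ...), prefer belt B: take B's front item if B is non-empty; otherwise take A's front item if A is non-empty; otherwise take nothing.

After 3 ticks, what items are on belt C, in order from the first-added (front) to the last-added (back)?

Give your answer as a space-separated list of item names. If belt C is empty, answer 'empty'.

Tick 1: prefer A, take crate from A; A=[jar,ingot] B=[valve,knob] C=[crate]
Tick 2: prefer B, take valve from B; A=[jar,ingot] B=[knob] C=[crate,valve]
Tick 3: prefer A, take jar from A; A=[ingot] B=[knob] C=[crate,valve,jar]

Answer: crate valve jar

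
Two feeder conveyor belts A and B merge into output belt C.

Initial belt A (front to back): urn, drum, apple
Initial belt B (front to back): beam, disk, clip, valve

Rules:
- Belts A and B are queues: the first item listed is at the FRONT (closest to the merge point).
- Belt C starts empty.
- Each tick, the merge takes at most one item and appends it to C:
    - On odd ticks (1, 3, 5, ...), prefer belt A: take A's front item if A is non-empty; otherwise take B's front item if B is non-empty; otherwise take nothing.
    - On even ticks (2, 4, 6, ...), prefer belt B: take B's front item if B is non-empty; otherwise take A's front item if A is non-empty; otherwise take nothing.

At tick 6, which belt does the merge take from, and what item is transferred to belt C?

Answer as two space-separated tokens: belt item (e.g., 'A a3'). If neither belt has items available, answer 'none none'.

Tick 1: prefer A, take urn from A; A=[drum,apple] B=[beam,disk,clip,valve] C=[urn]
Tick 2: prefer B, take beam from B; A=[drum,apple] B=[disk,clip,valve] C=[urn,beam]
Tick 3: prefer A, take drum from A; A=[apple] B=[disk,clip,valve] C=[urn,beam,drum]
Tick 4: prefer B, take disk from B; A=[apple] B=[clip,valve] C=[urn,beam,drum,disk]
Tick 5: prefer A, take apple from A; A=[-] B=[clip,valve] C=[urn,beam,drum,disk,apple]
Tick 6: prefer B, take clip from B; A=[-] B=[valve] C=[urn,beam,drum,disk,apple,clip]

Answer: B clip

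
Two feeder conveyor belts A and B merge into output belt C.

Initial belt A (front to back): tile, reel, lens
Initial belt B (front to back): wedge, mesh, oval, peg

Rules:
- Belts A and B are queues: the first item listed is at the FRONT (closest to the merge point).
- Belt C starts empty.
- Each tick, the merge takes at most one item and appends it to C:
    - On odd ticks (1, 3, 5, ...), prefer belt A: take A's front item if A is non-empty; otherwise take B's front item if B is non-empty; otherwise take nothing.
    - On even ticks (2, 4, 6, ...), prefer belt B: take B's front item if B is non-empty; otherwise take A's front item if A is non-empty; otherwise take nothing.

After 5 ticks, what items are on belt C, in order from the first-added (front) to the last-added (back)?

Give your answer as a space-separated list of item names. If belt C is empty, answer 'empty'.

Answer: tile wedge reel mesh lens

Derivation:
Tick 1: prefer A, take tile from A; A=[reel,lens] B=[wedge,mesh,oval,peg] C=[tile]
Tick 2: prefer B, take wedge from B; A=[reel,lens] B=[mesh,oval,peg] C=[tile,wedge]
Tick 3: prefer A, take reel from A; A=[lens] B=[mesh,oval,peg] C=[tile,wedge,reel]
Tick 4: prefer B, take mesh from B; A=[lens] B=[oval,peg] C=[tile,wedge,reel,mesh]
Tick 5: prefer A, take lens from A; A=[-] B=[oval,peg] C=[tile,wedge,reel,mesh,lens]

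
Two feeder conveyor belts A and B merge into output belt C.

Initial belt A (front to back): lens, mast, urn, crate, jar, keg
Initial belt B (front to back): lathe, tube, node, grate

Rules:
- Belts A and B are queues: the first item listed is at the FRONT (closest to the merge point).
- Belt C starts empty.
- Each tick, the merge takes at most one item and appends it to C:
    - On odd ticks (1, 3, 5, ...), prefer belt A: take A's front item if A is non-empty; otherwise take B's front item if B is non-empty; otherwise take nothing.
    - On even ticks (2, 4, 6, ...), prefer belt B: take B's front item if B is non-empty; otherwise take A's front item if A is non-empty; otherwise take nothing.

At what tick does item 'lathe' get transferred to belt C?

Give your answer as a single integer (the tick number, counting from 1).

Tick 1: prefer A, take lens from A; A=[mast,urn,crate,jar,keg] B=[lathe,tube,node,grate] C=[lens]
Tick 2: prefer B, take lathe from B; A=[mast,urn,crate,jar,keg] B=[tube,node,grate] C=[lens,lathe]

Answer: 2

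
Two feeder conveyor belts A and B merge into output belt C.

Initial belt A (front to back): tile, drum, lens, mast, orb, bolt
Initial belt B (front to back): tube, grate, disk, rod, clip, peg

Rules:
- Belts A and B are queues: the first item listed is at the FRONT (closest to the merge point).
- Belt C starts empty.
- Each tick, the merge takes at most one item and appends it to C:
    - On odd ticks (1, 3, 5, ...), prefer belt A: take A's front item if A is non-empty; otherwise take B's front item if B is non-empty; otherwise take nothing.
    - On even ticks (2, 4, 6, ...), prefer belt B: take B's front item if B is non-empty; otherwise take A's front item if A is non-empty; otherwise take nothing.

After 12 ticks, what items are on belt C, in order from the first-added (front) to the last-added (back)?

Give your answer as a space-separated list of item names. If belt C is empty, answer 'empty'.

Tick 1: prefer A, take tile from A; A=[drum,lens,mast,orb,bolt] B=[tube,grate,disk,rod,clip,peg] C=[tile]
Tick 2: prefer B, take tube from B; A=[drum,lens,mast,orb,bolt] B=[grate,disk,rod,clip,peg] C=[tile,tube]
Tick 3: prefer A, take drum from A; A=[lens,mast,orb,bolt] B=[grate,disk,rod,clip,peg] C=[tile,tube,drum]
Tick 4: prefer B, take grate from B; A=[lens,mast,orb,bolt] B=[disk,rod,clip,peg] C=[tile,tube,drum,grate]
Tick 5: prefer A, take lens from A; A=[mast,orb,bolt] B=[disk,rod,clip,peg] C=[tile,tube,drum,grate,lens]
Tick 6: prefer B, take disk from B; A=[mast,orb,bolt] B=[rod,clip,peg] C=[tile,tube,drum,grate,lens,disk]
Tick 7: prefer A, take mast from A; A=[orb,bolt] B=[rod,clip,peg] C=[tile,tube,drum,grate,lens,disk,mast]
Tick 8: prefer B, take rod from B; A=[orb,bolt] B=[clip,peg] C=[tile,tube,drum,grate,lens,disk,mast,rod]
Tick 9: prefer A, take orb from A; A=[bolt] B=[clip,peg] C=[tile,tube,drum,grate,lens,disk,mast,rod,orb]
Tick 10: prefer B, take clip from B; A=[bolt] B=[peg] C=[tile,tube,drum,grate,lens,disk,mast,rod,orb,clip]
Tick 11: prefer A, take bolt from A; A=[-] B=[peg] C=[tile,tube,drum,grate,lens,disk,mast,rod,orb,clip,bolt]
Tick 12: prefer B, take peg from B; A=[-] B=[-] C=[tile,tube,drum,grate,lens,disk,mast,rod,orb,clip,bolt,peg]

Answer: tile tube drum grate lens disk mast rod orb clip bolt peg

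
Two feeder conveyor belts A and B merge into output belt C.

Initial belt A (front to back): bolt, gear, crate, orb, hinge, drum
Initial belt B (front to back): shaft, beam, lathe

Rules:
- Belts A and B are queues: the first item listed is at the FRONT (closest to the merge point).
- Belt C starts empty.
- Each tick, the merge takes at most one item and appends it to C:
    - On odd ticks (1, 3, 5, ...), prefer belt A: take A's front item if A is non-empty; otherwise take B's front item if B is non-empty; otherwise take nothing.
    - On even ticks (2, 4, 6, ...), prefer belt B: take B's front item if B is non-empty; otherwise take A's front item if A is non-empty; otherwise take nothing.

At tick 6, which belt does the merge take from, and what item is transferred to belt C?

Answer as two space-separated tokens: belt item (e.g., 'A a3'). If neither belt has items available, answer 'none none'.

Tick 1: prefer A, take bolt from A; A=[gear,crate,orb,hinge,drum] B=[shaft,beam,lathe] C=[bolt]
Tick 2: prefer B, take shaft from B; A=[gear,crate,orb,hinge,drum] B=[beam,lathe] C=[bolt,shaft]
Tick 3: prefer A, take gear from A; A=[crate,orb,hinge,drum] B=[beam,lathe] C=[bolt,shaft,gear]
Tick 4: prefer B, take beam from B; A=[crate,orb,hinge,drum] B=[lathe] C=[bolt,shaft,gear,beam]
Tick 5: prefer A, take crate from A; A=[orb,hinge,drum] B=[lathe] C=[bolt,shaft,gear,beam,crate]
Tick 6: prefer B, take lathe from B; A=[orb,hinge,drum] B=[-] C=[bolt,shaft,gear,beam,crate,lathe]

Answer: B lathe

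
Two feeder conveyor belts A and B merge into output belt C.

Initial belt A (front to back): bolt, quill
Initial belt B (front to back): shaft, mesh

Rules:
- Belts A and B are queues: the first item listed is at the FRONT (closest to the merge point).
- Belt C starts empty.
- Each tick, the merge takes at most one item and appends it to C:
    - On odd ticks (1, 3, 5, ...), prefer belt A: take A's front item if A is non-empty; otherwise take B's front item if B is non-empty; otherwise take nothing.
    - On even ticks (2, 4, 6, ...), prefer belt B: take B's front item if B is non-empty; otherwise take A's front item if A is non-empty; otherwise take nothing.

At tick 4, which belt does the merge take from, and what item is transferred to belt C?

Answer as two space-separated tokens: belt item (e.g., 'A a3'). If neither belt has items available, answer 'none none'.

Tick 1: prefer A, take bolt from A; A=[quill] B=[shaft,mesh] C=[bolt]
Tick 2: prefer B, take shaft from B; A=[quill] B=[mesh] C=[bolt,shaft]
Tick 3: prefer A, take quill from A; A=[-] B=[mesh] C=[bolt,shaft,quill]
Tick 4: prefer B, take mesh from B; A=[-] B=[-] C=[bolt,shaft,quill,mesh]

Answer: B mesh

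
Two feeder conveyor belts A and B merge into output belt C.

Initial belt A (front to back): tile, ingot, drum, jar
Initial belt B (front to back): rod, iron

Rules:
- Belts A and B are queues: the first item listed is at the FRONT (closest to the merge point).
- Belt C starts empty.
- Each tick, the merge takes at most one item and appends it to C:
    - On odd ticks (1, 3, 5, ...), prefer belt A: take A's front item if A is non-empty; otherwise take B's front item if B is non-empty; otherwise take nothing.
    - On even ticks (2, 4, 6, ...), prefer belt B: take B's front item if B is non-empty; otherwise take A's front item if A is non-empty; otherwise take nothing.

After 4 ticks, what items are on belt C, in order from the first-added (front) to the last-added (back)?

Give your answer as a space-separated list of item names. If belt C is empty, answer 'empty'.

Answer: tile rod ingot iron

Derivation:
Tick 1: prefer A, take tile from A; A=[ingot,drum,jar] B=[rod,iron] C=[tile]
Tick 2: prefer B, take rod from B; A=[ingot,drum,jar] B=[iron] C=[tile,rod]
Tick 3: prefer A, take ingot from A; A=[drum,jar] B=[iron] C=[tile,rod,ingot]
Tick 4: prefer B, take iron from B; A=[drum,jar] B=[-] C=[tile,rod,ingot,iron]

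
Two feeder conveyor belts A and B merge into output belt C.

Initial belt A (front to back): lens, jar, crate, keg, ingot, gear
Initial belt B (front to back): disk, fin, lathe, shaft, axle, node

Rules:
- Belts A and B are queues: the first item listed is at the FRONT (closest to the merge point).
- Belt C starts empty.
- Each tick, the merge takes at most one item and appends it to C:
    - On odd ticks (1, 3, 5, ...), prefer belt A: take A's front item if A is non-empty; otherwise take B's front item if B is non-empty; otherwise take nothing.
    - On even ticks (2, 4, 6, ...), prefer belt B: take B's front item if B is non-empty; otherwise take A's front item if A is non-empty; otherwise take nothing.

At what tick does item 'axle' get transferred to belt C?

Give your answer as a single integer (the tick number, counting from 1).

Tick 1: prefer A, take lens from A; A=[jar,crate,keg,ingot,gear] B=[disk,fin,lathe,shaft,axle,node] C=[lens]
Tick 2: prefer B, take disk from B; A=[jar,crate,keg,ingot,gear] B=[fin,lathe,shaft,axle,node] C=[lens,disk]
Tick 3: prefer A, take jar from A; A=[crate,keg,ingot,gear] B=[fin,lathe,shaft,axle,node] C=[lens,disk,jar]
Tick 4: prefer B, take fin from B; A=[crate,keg,ingot,gear] B=[lathe,shaft,axle,node] C=[lens,disk,jar,fin]
Tick 5: prefer A, take crate from A; A=[keg,ingot,gear] B=[lathe,shaft,axle,node] C=[lens,disk,jar,fin,crate]
Tick 6: prefer B, take lathe from B; A=[keg,ingot,gear] B=[shaft,axle,node] C=[lens,disk,jar,fin,crate,lathe]
Tick 7: prefer A, take keg from A; A=[ingot,gear] B=[shaft,axle,node] C=[lens,disk,jar,fin,crate,lathe,keg]
Tick 8: prefer B, take shaft from B; A=[ingot,gear] B=[axle,node] C=[lens,disk,jar,fin,crate,lathe,keg,shaft]
Tick 9: prefer A, take ingot from A; A=[gear] B=[axle,node] C=[lens,disk,jar,fin,crate,lathe,keg,shaft,ingot]
Tick 10: prefer B, take axle from B; A=[gear] B=[node] C=[lens,disk,jar,fin,crate,lathe,keg,shaft,ingot,axle]

Answer: 10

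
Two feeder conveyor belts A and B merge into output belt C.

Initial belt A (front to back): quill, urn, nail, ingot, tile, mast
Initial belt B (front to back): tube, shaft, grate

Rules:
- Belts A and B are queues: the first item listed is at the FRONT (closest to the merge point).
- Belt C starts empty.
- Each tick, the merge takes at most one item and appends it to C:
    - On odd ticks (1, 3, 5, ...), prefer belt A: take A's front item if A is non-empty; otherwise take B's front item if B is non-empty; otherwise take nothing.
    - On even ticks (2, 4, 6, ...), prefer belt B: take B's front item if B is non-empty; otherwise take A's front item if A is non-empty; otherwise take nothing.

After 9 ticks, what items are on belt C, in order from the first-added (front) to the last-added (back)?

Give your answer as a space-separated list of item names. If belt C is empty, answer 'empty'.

Tick 1: prefer A, take quill from A; A=[urn,nail,ingot,tile,mast] B=[tube,shaft,grate] C=[quill]
Tick 2: prefer B, take tube from B; A=[urn,nail,ingot,tile,mast] B=[shaft,grate] C=[quill,tube]
Tick 3: prefer A, take urn from A; A=[nail,ingot,tile,mast] B=[shaft,grate] C=[quill,tube,urn]
Tick 4: prefer B, take shaft from B; A=[nail,ingot,tile,mast] B=[grate] C=[quill,tube,urn,shaft]
Tick 5: prefer A, take nail from A; A=[ingot,tile,mast] B=[grate] C=[quill,tube,urn,shaft,nail]
Tick 6: prefer B, take grate from B; A=[ingot,tile,mast] B=[-] C=[quill,tube,urn,shaft,nail,grate]
Tick 7: prefer A, take ingot from A; A=[tile,mast] B=[-] C=[quill,tube,urn,shaft,nail,grate,ingot]
Tick 8: prefer B, take tile from A; A=[mast] B=[-] C=[quill,tube,urn,shaft,nail,grate,ingot,tile]
Tick 9: prefer A, take mast from A; A=[-] B=[-] C=[quill,tube,urn,shaft,nail,grate,ingot,tile,mast]

Answer: quill tube urn shaft nail grate ingot tile mast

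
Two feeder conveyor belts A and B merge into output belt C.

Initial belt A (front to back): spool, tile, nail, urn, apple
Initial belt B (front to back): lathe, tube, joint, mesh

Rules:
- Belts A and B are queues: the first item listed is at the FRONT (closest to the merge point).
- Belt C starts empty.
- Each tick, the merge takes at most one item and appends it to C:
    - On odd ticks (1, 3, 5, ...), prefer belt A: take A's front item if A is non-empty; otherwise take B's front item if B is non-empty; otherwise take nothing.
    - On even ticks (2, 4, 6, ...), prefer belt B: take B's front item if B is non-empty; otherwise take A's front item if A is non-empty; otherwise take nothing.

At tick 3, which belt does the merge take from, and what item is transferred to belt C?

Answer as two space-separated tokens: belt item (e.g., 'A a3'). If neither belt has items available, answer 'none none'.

Answer: A tile

Derivation:
Tick 1: prefer A, take spool from A; A=[tile,nail,urn,apple] B=[lathe,tube,joint,mesh] C=[spool]
Tick 2: prefer B, take lathe from B; A=[tile,nail,urn,apple] B=[tube,joint,mesh] C=[spool,lathe]
Tick 3: prefer A, take tile from A; A=[nail,urn,apple] B=[tube,joint,mesh] C=[spool,lathe,tile]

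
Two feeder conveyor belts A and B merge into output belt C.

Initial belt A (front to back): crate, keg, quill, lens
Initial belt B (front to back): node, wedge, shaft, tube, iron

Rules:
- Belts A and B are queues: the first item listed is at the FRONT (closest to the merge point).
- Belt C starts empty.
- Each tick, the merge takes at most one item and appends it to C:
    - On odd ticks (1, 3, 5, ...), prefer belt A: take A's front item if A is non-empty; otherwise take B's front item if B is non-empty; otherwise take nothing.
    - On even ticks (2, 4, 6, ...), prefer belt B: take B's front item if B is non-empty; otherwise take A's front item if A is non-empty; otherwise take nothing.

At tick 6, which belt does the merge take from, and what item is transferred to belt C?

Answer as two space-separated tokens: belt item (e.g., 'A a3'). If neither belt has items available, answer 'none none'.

Tick 1: prefer A, take crate from A; A=[keg,quill,lens] B=[node,wedge,shaft,tube,iron] C=[crate]
Tick 2: prefer B, take node from B; A=[keg,quill,lens] B=[wedge,shaft,tube,iron] C=[crate,node]
Tick 3: prefer A, take keg from A; A=[quill,lens] B=[wedge,shaft,tube,iron] C=[crate,node,keg]
Tick 4: prefer B, take wedge from B; A=[quill,lens] B=[shaft,tube,iron] C=[crate,node,keg,wedge]
Tick 5: prefer A, take quill from A; A=[lens] B=[shaft,tube,iron] C=[crate,node,keg,wedge,quill]
Tick 6: prefer B, take shaft from B; A=[lens] B=[tube,iron] C=[crate,node,keg,wedge,quill,shaft]

Answer: B shaft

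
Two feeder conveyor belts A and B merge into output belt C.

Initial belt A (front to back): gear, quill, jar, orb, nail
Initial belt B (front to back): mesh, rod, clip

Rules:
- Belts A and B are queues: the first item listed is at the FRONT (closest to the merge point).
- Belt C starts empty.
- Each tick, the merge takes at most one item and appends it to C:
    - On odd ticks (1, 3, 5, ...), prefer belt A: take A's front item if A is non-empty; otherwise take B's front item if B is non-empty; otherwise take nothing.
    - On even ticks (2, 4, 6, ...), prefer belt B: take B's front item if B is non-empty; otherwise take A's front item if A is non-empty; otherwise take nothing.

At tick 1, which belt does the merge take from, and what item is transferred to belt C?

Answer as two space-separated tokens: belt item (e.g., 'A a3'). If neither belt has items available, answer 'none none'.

Tick 1: prefer A, take gear from A; A=[quill,jar,orb,nail] B=[mesh,rod,clip] C=[gear]

Answer: A gear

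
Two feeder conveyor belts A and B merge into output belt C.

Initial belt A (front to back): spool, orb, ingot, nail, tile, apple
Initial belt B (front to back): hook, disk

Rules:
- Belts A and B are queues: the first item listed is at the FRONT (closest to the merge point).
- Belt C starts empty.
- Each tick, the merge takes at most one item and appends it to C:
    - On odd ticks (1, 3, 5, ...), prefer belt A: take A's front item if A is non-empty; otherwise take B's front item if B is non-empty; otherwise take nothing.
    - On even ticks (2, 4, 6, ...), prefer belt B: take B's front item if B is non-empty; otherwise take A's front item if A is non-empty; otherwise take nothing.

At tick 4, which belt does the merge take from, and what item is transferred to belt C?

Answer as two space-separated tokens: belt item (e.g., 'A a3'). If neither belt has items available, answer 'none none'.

Answer: B disk

Derivation:
Tick 1: prefer A, take spool from A; A=[orb,ingot,nail,tile,apple] B=[hook,disk] C=[spool]
Tick 2: prefer B, take hook from B; A=[orb,ingot,nail,tile,apple] B=[disk] C=[spool,hook]
Tick 3: prefer A, take orb from A; A=[ingot,nail,tile,apple] B=[disk] C=[spool,hook,orb]
Tick 4: prefer B, take disk from B; A=[ingot,nail,tile,apple] B=[-] C=[spool,hook,orb,disk]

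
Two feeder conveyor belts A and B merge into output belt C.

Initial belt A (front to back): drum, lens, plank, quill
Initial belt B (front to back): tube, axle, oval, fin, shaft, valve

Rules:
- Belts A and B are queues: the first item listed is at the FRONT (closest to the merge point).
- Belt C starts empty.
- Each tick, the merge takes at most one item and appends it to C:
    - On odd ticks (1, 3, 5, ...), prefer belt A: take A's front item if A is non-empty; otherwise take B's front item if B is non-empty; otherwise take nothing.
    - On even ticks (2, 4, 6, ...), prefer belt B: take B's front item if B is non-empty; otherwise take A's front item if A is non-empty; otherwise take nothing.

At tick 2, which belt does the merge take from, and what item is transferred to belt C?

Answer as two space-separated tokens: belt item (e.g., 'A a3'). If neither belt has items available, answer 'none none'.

Tick 1: prefer A, take drum from A; A=[lens,plank,quill] B=[tube,axle,oval,fin,shaft,valve] C=[drum]
Tick 2: prefer B, take tube from B; A=[lens,plank,quill] B=[axle,oval,fin,shaft,valve] C=[drum,tube]

Answer: B tube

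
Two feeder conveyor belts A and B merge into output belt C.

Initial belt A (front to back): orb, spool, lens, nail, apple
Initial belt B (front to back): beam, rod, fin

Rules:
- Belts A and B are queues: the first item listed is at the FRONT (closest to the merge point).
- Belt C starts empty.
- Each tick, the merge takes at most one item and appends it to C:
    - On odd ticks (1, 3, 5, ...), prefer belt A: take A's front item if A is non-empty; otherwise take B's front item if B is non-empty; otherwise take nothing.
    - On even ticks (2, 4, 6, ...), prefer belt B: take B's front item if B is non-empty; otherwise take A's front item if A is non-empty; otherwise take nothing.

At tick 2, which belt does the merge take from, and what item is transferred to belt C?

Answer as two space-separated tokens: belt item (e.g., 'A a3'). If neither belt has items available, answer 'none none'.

Tick 1: prefer A, take orb from A; A=[spool,lens,nail,apple] B=[beam,rod,fin] C=[orb]
Tick 2: prefer B, take beam from B; A=[spool,lens,nail,apple] B=[rod,fin] C=[orb,beam]

Answer: B beam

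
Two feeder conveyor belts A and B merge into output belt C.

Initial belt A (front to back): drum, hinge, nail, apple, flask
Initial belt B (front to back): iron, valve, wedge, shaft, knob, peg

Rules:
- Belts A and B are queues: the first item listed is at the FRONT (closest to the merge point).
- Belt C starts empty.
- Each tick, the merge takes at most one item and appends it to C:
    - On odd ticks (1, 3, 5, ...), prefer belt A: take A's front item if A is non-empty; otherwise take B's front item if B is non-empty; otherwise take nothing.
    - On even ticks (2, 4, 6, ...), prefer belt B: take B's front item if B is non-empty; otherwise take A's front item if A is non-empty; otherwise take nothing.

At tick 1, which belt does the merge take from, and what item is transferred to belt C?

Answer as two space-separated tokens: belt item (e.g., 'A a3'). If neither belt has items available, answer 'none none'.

Tick 1: prefer A, take drum from A; A=[hinge,nail,apple,flask] B=[iron,valve,wedge,shaft,knob,peg] C=[drum]

Answer: A drum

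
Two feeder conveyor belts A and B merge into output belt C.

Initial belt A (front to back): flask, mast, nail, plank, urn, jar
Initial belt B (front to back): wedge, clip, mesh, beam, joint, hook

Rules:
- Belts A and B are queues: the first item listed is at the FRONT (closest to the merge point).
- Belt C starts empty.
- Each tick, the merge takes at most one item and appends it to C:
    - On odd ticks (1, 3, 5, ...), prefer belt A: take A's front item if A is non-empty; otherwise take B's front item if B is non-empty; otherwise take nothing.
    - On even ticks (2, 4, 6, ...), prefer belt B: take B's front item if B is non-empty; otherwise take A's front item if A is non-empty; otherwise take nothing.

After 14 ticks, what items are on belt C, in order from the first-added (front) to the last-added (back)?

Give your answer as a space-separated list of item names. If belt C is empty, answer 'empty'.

Answer: flask wedge mast clip nail mesh plank beam urn joint jar hook

Derivation:
Tick 1: prefer A, take flask from A; A=[mast,nail,plank,urn,jar] B=[wedge,clip,mesh,beam,joint,hook] C=[flask]
Tick 2: prefer B, take wedge from B; A=[mast,nail,plank,urn,jar] B=[clip,mesh,beam,joint,hook] C=[flask,wedge]
Tick 3: prefer A, take mast from A; A=[nail,plank,urn,jar] B=[clip,mesh,beam,joint,hook] C=[flask,wedge,mast]
Tick 4: prefer B, take clip from B; A=[nail,plank,urn,jar] B=[mesh,beam,joint,hook] C=[flask,wedge,mast,clip]
Tick 5: prefer A, take nail from A; A=[plank,urn,jar] B=[mesh,beam,joint,hook] C=[flask,wedge,mast,clip,nail]
Tick 6: prefer B, take mesh from B; A=[plank,urn,jar] B=[beam,joint,hook] C=[flask,wedge,mast,clip,nail,mesh]
Tick 7: prefer A, take plank from A; A=[urn,jar] B=[beam,joint,hook] C=[flask,wedge,mast,clip,nail,mesh,plank]
Tick 8: prefer B, take beam from B; A=[urn,jar] B=[joint,hook] C=[flask,wedge,mast,clip,nail,mesh,plank,beam]
Tick 9: prefer A, take urn from A; A=[jar] B=[joint,hook] C=[flask,wedge,mast,clip,nail,mesh,plank,beam,urn]
Tick 10: prefer B, take joint from B; A=[jar] B=[hook] C=[flask,wedge,mast,clip,nail,mesh,plank,beam,urn,joint]
Tick 11: prefer A, take jar from A; A=[-] B=[hook] C=[flask,wedge,mast,clip,nail,mesh,plank,beam,urn,joint,jar]
Tick 12: prefer B, take hook from B; A=[-] B=[-] C=[flask,wedge,mast,clip,nail,mesh,plank,beam,urn,joint,jar,hook]
Tick 13: prefer A, both empty, nothing taken; A=[-] B=[-] C=[flask,wedge,mast,clip,nail,mesh,plank,beam,urn,joint,jar,hook]
Tick 14: prefer B, both empty, nothing taken; A=[-] B=[-] C=[flask,wedge,mast,clip,nail,mesh,plank,beam,urn,joint,jar,hook]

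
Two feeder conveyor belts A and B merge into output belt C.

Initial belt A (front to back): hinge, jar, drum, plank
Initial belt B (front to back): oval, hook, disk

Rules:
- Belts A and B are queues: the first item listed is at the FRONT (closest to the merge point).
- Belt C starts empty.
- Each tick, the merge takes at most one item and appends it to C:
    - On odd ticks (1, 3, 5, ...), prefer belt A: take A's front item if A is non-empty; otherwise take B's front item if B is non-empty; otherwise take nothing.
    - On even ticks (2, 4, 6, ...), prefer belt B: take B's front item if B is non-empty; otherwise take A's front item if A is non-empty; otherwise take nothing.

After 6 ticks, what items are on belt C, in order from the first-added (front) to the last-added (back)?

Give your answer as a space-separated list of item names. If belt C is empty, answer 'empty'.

Tick 1: prefer A, take hinge from A; A=[jar,drum,plank] B=[oval,hook,disk] C=[hinge]
Tick 2: prefer B, take oval from B; A=[jar,drum,plank] B=[hook,disk] C=[hinge,oval]
Tick 3: prefer A, take jar from A; A=[drum,plank] B=[hook,disk] C=[hinge,oval,jar]
Tick 4: prefer B, take hook from B; A=[drum,plank] B=[disk] C=[hinge,oval,jar,hook]
Tick 5: prefer A, take drum from A; A=[plank] B=[disk] C=[hinge,oval,jar,hook,drum]
Tick 6: prefer B, take disk from B; A=[plank] B=[-] C=[hinge,oval,jar,hook,drum,disk]

Answer: hinge oval jar hook drum disk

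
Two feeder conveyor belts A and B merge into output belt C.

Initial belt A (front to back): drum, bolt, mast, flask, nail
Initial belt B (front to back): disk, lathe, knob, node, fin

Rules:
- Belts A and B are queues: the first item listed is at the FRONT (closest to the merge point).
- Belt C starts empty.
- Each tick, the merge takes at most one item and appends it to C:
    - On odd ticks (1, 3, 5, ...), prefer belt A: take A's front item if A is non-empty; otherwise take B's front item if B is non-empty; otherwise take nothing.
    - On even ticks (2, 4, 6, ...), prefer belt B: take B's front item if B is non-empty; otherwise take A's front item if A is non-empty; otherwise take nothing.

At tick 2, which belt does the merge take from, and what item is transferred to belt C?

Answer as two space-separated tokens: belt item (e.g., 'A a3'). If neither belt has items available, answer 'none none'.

Answer: B disk

Derivation:
Tick 1: prefer A, take drum from A; A=[bolt,mast,flask,nail] B=[disk,lathe,knob,node,fin] C=[drum]
Tick 2: prefer B, take disk from B; A=[bolt,mast,flask,nail] B=[lathe,knob,node,fin] C=[drum,disk]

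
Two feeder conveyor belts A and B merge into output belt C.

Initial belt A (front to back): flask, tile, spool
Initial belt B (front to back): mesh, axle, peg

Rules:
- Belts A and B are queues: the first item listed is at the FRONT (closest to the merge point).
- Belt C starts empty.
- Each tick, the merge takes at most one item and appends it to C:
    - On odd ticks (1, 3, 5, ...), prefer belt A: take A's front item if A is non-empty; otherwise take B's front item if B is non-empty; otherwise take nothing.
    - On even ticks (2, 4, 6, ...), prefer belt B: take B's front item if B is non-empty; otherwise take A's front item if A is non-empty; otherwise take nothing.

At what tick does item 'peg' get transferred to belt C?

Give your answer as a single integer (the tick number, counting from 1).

Answer: 6

Derivation:
Tick 1: prefer A, take flask from A; A=[tile,spool] B=[mesh,axle,peg] C=[flask]
Tick 2: prefer B, take mesh from B; A=[tile,spool] B=[axle,peg] C=[flask,mesh]
Tick 3: prefer A, take tile from A; A=[spool] B=[axle,peg] C=[flask,mesh,tile]
Tick 4: prefer B, take axle from B; A=[spool] B=[peg] C=[flask,mesh,tile,axle]
Tick 5: prefer A, take spool from A; A=[-] B=[peg] C=[flask,mesh,tile,axle,spool]
Tick 6: prefer B, take peg from B; A=[-] B=[-] C=[flask,mesh,tile,axle,spool,peg]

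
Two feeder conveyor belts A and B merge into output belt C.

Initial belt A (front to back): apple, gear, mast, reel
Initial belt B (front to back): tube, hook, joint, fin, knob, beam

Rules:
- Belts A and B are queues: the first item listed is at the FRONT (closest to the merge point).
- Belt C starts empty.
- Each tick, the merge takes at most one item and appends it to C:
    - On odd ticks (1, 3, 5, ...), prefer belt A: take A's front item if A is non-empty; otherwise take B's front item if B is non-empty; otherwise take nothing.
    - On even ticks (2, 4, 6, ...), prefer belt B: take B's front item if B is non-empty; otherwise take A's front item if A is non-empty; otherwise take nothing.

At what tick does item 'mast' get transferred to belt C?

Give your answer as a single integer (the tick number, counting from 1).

Answer: 5

Derivation:
Tick 1: prefer A, take apple from A; A=[gear,mast,reel] B=[tube,hook,joint,fin,knob,beam] C=[apple]
Tick 2: prefer B, take tube from B; A=[gear,mast,reel] B=[hook,joint,fin,knob,beam] C=[apple,tube]
Tick 3: prefer A, take gear from A; A=[mast,reel] B=[hook,joint,fin,knob,beam] C=[apple,tube,gear]
Tick 4: prefer B, take hook from B; A=[mast,reel] B=[joint,fin,knob,beam] C=[apple,tube,gear,hook]
Tick 5: prefer A, take mast from A; A=[reel] B=[joint,fin,knob,beam] C=[apple,tube,gear,hook,mast]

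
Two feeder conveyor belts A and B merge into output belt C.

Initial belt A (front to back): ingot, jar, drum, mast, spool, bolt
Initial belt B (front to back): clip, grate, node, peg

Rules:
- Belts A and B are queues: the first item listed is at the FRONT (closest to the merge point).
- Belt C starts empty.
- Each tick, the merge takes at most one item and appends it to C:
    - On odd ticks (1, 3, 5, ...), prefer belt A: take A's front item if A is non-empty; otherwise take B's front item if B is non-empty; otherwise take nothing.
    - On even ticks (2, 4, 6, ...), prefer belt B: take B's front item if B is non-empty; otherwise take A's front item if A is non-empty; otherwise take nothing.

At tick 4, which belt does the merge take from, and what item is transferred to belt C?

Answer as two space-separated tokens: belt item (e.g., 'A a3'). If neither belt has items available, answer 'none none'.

Answer: B grate

Derivation:
Tick 1: prefer A, take ingot from A; A=[jar,drum,mast,spool,bolt] B=[clip,grate,node,peg] C=[ingot]
Tick 2: prefer B, take clip from B; A=[jar,drum,mast,spool,bolt] B=[grate,node,peg] C=[ingot,clip]
Tick 3: prefer A, take jar from A; A=[drum,mast,spool,bolt] B=[grate,node,peg] C=[ingot,clip,jar]
Tick 4: prefer B, take grate from B; A=[drum,mast,spool,bolt] B=[node,peg] C=[ingot,clip,jar,grate]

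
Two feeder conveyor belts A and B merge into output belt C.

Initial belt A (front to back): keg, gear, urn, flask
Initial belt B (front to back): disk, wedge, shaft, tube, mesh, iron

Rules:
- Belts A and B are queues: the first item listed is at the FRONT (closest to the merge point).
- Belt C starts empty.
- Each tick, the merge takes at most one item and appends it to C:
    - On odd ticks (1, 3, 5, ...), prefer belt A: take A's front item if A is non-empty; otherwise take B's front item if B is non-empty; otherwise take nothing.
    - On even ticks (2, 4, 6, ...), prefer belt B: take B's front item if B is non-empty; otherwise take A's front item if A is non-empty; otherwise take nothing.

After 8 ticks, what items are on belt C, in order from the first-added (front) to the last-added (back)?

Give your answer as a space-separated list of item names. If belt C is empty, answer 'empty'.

Tick 1: prefer A, take keg from A; A=[gear,urn,flask] B=[disk,wedge,shaft,tube,mesh,iron] C=[keg]
Tick 2: prefer B, take disk from B; A=[gear,urn,flask] B=[wedge,shaft,tube,mesh,iron] C=[keg,disk]
Tick 3: prefer A, take gear from A; A=[urn,flask] B=[wedge,shaft,tube,mesh,iron] C=[keg,disk,gear]
Tick 4: prefer B, take wedge from B; A=[urn,flask] B=[shaft,tube,mesh,iron] C=[keg,disk,gear,wedge]
Tick 5: prefer A, take urn from A; A=[flask] B=[shaft,tube,mesh,iron] C=[keg,disk,gear,wedge,urn]
Tick 6: prefer B, take shaft from B; A=[flask] B=[tube,mesh,iron] C=[keg,disk,gear,wedge,urn,shaft]
Tick 7: prefer A, take flask from A; A=[-] B=[tube,mesh,iron] C=[keg,disk,gear,wedge,urn,shaft,flask]
Tick 8: prefer B, take tube from B; A=[-] B=[mesh,iron] C=[keg,disk,gear,wedge,urn,shaft,flask,tube]

Answer: keg disk gear wedge urn shaft flask tube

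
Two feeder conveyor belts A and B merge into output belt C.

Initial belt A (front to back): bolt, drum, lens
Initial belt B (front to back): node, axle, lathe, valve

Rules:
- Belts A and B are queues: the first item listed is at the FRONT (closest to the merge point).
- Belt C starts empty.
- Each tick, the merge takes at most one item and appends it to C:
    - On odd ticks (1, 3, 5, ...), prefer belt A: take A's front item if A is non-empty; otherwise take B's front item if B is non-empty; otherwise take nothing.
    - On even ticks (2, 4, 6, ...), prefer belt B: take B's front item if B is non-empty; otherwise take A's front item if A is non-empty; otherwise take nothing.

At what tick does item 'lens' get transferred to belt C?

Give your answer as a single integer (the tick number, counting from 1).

Answer: 5

Derivation:
Tick 1: prefer A, take bolt from A; A=[drum,lens] B=[node,axle,lathe,valve] C=[bolt]
Tick 2: prefer B, take node from B; A=[drum,lens] B=[axle,lathe,valve] C=[bolt,node]
Tick 3: prefer A, take drum from A; A=[lens] B=[axle,lathe,valve] C=[bolt,node,drum]
Tick 4: prefer B, take axle from B; A=[lens] B=[lathe,valve] C=[bolt,node,drum,axle]
Tick 5: prefer A, take lens from A; A=[-] B=[lathe,valve] C=[bolt,node,drum,axle,lens]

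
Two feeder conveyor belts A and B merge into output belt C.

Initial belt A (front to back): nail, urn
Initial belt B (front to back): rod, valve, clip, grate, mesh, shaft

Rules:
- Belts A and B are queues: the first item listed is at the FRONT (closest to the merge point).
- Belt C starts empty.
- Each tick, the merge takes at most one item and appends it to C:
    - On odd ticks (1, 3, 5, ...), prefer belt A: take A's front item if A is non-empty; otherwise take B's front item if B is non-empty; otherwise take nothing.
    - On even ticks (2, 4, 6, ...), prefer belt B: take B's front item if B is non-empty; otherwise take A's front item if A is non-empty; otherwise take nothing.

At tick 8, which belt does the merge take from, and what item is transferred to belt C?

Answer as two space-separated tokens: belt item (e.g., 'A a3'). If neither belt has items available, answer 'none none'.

Answer: B shaft

Derivation:
Tick 1: prefer A, take nail from A; A=[urn] B=[rod,valve,clip,grate,mesh,shaft] C=[nail]
Tick 2: prefer B, take rod from B; A=[urn] B=[valve,clip,grate,mesh,shaft] C=[nail,rod]
Tick 3: prefer A, take urn from A; A=[-] B=[valve,clip,grate,mesh,shaft] C=[nail,rod,urn]
Tick 4: prefer B, take valve from B; A=[-] B=[clip,grate,mesh,shaft] C=[nail,rod,urn,valve]
Tick 5: prefer A, take clip from B; A=[-] B=[grate,mesh,shaft] C=[nail,rod,urn,valve,clip]
Tick 6: prefer B, take grate from B; A=[-] B=[mesh,shaft] C=[nail,rod,urn,valve,clip,grate]
Tick 7: prefer A, take mesh from B; A=[-] B=[shaft] C=[nail,rod,urn,valve,clip,grate,mesh]
Tick 8: prefer B, take shaft from B; A=[-] B=[-] C=[nail,rod,urn,valve,clip,grate,mesh,shaft]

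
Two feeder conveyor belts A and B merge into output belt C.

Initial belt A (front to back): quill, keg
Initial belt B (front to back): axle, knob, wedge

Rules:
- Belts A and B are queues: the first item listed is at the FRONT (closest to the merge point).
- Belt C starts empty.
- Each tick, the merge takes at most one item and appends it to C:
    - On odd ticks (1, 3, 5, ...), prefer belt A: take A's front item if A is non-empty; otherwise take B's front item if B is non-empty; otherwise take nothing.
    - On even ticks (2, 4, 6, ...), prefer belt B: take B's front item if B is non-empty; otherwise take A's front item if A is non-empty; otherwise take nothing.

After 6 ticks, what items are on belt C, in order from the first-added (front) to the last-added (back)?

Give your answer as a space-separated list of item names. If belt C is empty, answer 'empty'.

Answer: quill axle keg knob wedge

Derivation:
Tick 1: prefer A, take quill from A; A=[keg] B=[axle,knob,wedge] C=[quill]
Tick 2: prefer B, take axle from B; A=[keg] B=[knob,wedge] C=[quill,axle]
Tick 3: prefer A, take keg from A; A=[-] B=[knob,wedge] C=[quill,axle,keg]
Tick 4: prefer B, take knob from B; A=[-] B=[wedge] C=[quill,axle,keg,knob]
Tick 5: prefer A, take wedge from B; A=[-] B=[-] C=[quill,axle,keg,knob,wedge]
Tick 6: prefer B, both empty, nothing taken; A=[-] B=[-] C=[quill,axle,keg,knob,wedge]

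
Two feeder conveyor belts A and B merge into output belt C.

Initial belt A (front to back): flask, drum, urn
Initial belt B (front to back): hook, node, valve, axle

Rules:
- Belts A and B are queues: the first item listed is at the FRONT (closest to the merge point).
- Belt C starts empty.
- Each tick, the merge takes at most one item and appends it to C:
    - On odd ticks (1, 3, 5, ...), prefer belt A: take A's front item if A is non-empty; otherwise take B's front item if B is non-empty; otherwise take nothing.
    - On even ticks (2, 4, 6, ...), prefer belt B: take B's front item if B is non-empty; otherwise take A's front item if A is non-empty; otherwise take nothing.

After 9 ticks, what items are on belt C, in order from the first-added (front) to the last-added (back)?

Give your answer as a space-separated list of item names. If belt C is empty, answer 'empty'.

Answer: flask hook drum node urn valve axle

Derivation:
Tick 1: prefer A, take flask from A; A=[drum,urn] B=[hook,node,valve,axle] C=[flask]
Tick 2: prefer B, take hook from B; A=[drum,urn] B=[node,valve,axle] C=[flask,hook]
Tick 3: prefer A, take drum from A; A=[urn] B=[node,valve,axle] C=[flask,hook,drum]
Tick 4: prefer B, take node from B; A=[urn] B=[valve,axle] C=[flask,hook,drum,node]
Tick 5: prefer A, take urn from A; A=[-] B=[valve,axle] C=[flask,hook,drum,node,urn]
Tick 6: prefer B, take valve from B; A=[-] B=[axle] C=[flask,hook,drum,node,urn,valve]
Tick 7: prefer A, take axle from B; A=[-] B=[-] C=[flask,hook,drum,node,urn,valve,axle]
Tick 8: prefer B, both empty, nothing taken; A=[-] B=[-] C=[flask,hook,drum,node,urn,valve,axle]
Tick 9: prefer A, both empty, nothing taken; A=[-] B=[-] C=[flask,hook,drum,node,urn,valve,axle]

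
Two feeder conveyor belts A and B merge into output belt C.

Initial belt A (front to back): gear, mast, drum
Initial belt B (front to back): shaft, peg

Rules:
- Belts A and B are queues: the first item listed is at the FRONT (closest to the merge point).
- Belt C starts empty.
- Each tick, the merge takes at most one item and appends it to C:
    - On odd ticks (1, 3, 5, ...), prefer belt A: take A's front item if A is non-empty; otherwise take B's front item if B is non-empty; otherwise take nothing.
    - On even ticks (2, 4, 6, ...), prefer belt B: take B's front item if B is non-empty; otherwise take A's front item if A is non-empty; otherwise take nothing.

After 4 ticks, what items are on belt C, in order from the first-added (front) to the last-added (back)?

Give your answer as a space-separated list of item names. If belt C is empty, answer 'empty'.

Tick 1: prefer A, take gear from A; A=[mast,drum] B=[shaft,peg] C=[gear]
Tick 2: prefer B, take shaft from B; A=[mast,drum] B=[peg] C=[gear,shaft]
Tick 3: prefer A, take mast from A; A=[drum] B=[peg] C=[gear,shaft,mast]
Tick 4: prefer B, take peg from B; A=[drum] B=[-] C=[gear,shaft,mast,peg]

Answer: gear shaft mast peg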